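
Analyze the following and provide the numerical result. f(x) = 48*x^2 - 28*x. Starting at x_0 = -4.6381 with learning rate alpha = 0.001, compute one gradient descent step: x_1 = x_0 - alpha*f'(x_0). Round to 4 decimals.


We compute the gradient at x_0 and apply the update.
f'(x) = 96*x - 28
f'(-4.6381) = 96*-4.6381 - 28 = -473.2576
x_1 = -4.6381 - 0.001*-473.2576 = -4.1648


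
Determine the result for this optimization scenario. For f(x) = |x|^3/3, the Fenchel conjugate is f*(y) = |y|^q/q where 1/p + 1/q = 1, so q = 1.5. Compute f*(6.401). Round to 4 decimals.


The conjugate exponent q satisfies 1/p + 1/q = 1.
p = 3, so q = 3/(3 - 1) = 1.5
|y|^q = 6.401^1.5 = 16.1947
f*(6.401) = 16.1947 / 1.5 = 10.7964


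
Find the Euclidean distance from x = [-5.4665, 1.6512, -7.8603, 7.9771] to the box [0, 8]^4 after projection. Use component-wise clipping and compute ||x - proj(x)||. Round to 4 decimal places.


Project each component onto [0, 8].
clip(-5.4665) = 0.0, clip(1.6512) = 1.6512, clip(-7.8603) = 0.0, clip(7.9771) = 7.9771
Projection = [0.0, 1.6512, 0.0, 7.9771]
Squared diffs: [29.8826, 0.0, 61.7843, 0.0]
Distance = sqrt(91.6669) = 9.5743


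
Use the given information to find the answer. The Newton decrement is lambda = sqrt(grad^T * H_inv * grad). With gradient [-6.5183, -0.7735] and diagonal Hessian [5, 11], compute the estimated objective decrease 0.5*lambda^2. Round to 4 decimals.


Step 1: H is diagonal, so H^(-1) * g = [-1.3037, -0.0703].
Step 2: g^T H^(-1) g = sum_i g_i^2 / H_ii
  = (-6.5183)^2/5 + (-0.7735)^2/11
  = 8.4976 + 0.0544 = 8.552
Step 3: Objective decrease = 0.5 * g^T H^(-1) g = 4.276


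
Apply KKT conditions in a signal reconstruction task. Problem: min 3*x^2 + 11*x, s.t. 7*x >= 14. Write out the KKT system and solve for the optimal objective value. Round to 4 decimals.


Step 1: Try lambda = 0 (constraint inactive).
x_unc = -11/(2*3) = -1.8333
Check: 7*-1.8333 = -12.8331 < 14 -- violated!
Step 2: Constraint must be active: 7*x = 14
x* = 14/7 = 2.0
lambda = (2*3*2.0 + 11)/7 = 3.2857
Step 3: Compute optimal value.
f(x*) = 3*2.0^2 + 11*2.0 = 34.0


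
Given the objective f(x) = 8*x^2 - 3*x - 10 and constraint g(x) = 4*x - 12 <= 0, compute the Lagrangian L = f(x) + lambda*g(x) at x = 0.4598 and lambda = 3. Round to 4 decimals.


Step 1: Evaluate f(x).
f(0.4598) = 8*0.4598^2 - 3*0.4598 - 10 = -9.6881
Step 2: Evaluate g(x).
g(0.4598) = 4*0.4598 - 12 = -10.1608
Step 3: Compute Lagrangian.
L = -9.6881 + 3*-10.1608 = -40.1705


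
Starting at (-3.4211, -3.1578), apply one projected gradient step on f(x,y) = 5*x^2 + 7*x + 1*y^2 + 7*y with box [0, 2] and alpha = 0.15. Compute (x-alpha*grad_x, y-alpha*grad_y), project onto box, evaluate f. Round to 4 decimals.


Step 1: Compute gradient at (-3.4211, -3.1578).
grad_x = 2*5*-3.4211 + 7 = -27.211
grad_y = 2*1*-3.1578 + 7 = 0.6844
Step 2: Gradient step.
x_raw = -3.4211 - 0.15*-27.211 = 0.6606
y_raw = -3.1578 - 0.15*0.6844 = -3.2605
Step 3: Project onto [0, 2].
x_proj = clip(0.6606) = 0.6606
y_proj = clip(-3.2605) = 0.0
Step 4: Evaluate f.
f(0.6606, 0.0) = 6.8055


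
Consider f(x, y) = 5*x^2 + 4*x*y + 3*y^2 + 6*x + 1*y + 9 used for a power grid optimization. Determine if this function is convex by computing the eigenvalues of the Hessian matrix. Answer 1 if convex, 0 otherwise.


The Hessian of f(x,y) = 5*x^2 + 4*x*y + 3*y^2 + 6*x + 1*y + 9 is:
H = [[10, 4], [4, 6]]
Trace = 10 + 6 = 16
Determinant = 10*6 - (4)^2 = 44
Discriminant = (16)^2 - 4*44 = 80.0
Eigenvalues: lambda_1 = 3.5279, lambda_2 = 12.4721
The function is convex.

1


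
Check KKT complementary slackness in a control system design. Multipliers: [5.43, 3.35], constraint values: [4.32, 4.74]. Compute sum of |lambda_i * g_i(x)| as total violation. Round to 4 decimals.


KKT complementary slackness check:
lambda_1 * g_1 = 5.43 * 4.32 = 23.4576
lambda_2 * g_2 = 3.35 * 4.74 = 15.879
Total violation = 23.4576 + 15.879 = 39.3366


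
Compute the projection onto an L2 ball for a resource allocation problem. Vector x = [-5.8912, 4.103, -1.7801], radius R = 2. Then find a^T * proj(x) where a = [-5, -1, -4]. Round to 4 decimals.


Step 1: Compute ||x|| (intermediates to 6 decimals).
||x|| = sqrt((-5.8912)^2 + 4.103^2 + (-1.7801)^2) = 7.396594
Step 2: Project.
Since ||x|| > R, scale = R/||x|| = 2/7.396594 = 0.270395, proj(x) = scale * x
proj(x) = [-1.592951, 1.109431, -0.48133]
Step 3: Dot product.
a^T * proj(x) = -5*(-1.592951) - 1*1.109431 - 4*(-0.48133) = 8.7806


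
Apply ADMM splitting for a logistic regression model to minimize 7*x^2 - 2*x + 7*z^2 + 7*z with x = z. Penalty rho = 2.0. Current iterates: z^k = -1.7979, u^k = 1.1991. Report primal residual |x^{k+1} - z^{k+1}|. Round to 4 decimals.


ADMM iteration with rho = 2.0, z^k = -1.7979, u^k = 1.1991
Step 1: x-update.
Minimize 7*x^2 - 2*x + (2.0/2)*(x + 1.7979 + 1.1991)^2
FOC: (2*7 + 2.0)*x = 2 + 2.0*(-1.7979 - 1.1991)
x^{k+1} = -0.2496
Step 2: z-update.
Minimize 7*z^2 + 7*z + (2.0/2)*(-0.2496 - z + 1.1991)^2
FOC: (2*7 + 2.0)*z = -7 + 2.0*(-0.2496 + 1.1991)
z^{k+1} = -0.3188
Step 3: u-update.
u^{k+1} = 1.1991 - 0.2496 + 0.3188 = 1.2683
Step 4: Primal residual = |-0.2496 + 0.3188| = 0.0692


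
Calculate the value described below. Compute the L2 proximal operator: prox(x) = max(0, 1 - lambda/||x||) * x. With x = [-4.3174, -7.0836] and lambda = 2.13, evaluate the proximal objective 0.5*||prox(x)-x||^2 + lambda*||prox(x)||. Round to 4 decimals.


Step 1: Compute ||x||.
||x|| = 8.2956
Step 2: Compute scaling factor.
scale = max(0, 1 - 2.13/8.2956) = 0.7432
Step 3: prox(x) = [-3.2089, -5.2648]
||prox(x)|| = 6.1656
Step 4: Proximal objective.
0.5*||prox-x||^2 = 2.2685
lambda*||prox|| = 13.1327
Total = 15.4012


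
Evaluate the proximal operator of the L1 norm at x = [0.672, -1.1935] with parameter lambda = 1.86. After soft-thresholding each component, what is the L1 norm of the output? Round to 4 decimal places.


Soft-thresholding with lambda = 1.86:
prox(0.672) = sign(0.672)*max(|0.672| - 1.86, 0) = 0.0
prox(-1.1935) = sign(-1.1935)*max(|-1.1935| - 1.86, 0) = 0.0
prox(x) = [0.0, 0.0]
||prox(x)||_1 = 0.0 + 0.0 = 0.0


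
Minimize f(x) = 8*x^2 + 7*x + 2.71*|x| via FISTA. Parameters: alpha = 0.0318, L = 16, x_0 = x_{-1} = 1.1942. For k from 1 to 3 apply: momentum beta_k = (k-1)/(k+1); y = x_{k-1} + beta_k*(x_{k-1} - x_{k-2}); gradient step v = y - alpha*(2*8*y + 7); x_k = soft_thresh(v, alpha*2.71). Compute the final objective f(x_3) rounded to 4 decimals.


FISTA on f(x) = 8*x^2 + 7*x + 2.71*|x|
L = 16, alpha = 0.0318
Iteration 1: beta = 0.0, y = 1.1942 + 0.0*(1.1942 - 1.1942) = 1.1942
  grad(y) = 26.1072, v = y - alpha*grad = 0.364
  prox(v) = soft_thresh(0.364, 0.0862) = 0.2778
Iteration 2: beta = 0.3333, y = 0.2778 + 0.3333*(0.2778 - 1.1942) = -0.0276
  grad(y) = 6.5576, v = y - alpha*grad = -0.2362
  prox(v) = soft_thresh(-0.2362, 0.0862) = -0.15
Iteration 3: beta = 0.5, y = -0.15 + 0.5*(-0.15 - 0.2778) = -0.3639
  grad(y) = 1.1774, v = y - alpha*grad = -0.4014
  prox(v) = soft_thresh(-0.4014, 0.0862) = -0.3152
f(x_3) = 8*(-0.3152)^2 + 7*(-0.3152) + 2.71*|-0.3152| = -0.5574


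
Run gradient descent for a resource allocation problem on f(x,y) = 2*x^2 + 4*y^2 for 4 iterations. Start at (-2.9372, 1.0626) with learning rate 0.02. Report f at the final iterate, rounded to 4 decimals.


Gradient descent on f(x,y) = 2*x^2 + 4*y^2.
Starting point: (-2.9372, 1.0626), alpha = 0.02
Step 1: grad_x = 2*2*-2.9372 = -11.7488, grad_y = 2*4*1.0626 = 8.5008
  x_1 = -2.9372 - 0.02*-11.7488 = -2.7022
  y_1 = 1.0626 - 0.02*8.5008 = 0.8926
Step 2: grad_x = 2*2*-2.7022 = -10.8089, grad_y = 2*4*0.8926 = 7.1407
  x_2 = -2.7022 - 0.02*-10.8089 = -2.486
  y_2 = 0.8926 - 0.02*7.1407 = 0.7498
Step 3: grad_x = 2*2*-2.486 = -9.9442, grad_y = 2*4*0.7498 = 5.9982
  x_3 = -2.486 - 0.02*-9.9442 = -2.2872
  y_3 = 0.7498 - 0.02*5.9982 = 0.6298
Step 4: grad_x = 2*2*-2.2872 = -9.1486, grad_y = 2*4*0.6298 = 5.0385
  x_4 = -2.2872 - 0.02*-9.1486 = -2.1042
  y_4 = 0.6298 - 0.02*5.0385 = 0.529
f(-2.1042, 0.529) = 2*(-2.1042)^2 + 4*0.529^2 = 9.9748


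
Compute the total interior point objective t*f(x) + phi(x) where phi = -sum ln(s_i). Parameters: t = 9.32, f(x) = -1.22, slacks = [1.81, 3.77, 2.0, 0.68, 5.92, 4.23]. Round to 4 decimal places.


Step 1: Compute log-barrier.
ln values: [0.5933, 1.3271, 0.6931, -0.3857, 1.7783, 1.4422]
phi = -(0.5933 + 1.3271 + 0.6931 - 0.3857 + 1.7783 + 1.4422) = -5.4484
Step 2: Compute augmented objective.
t*f(x) = 9.32*-1.22 = -11.3704
Total = -11.3704 - 5.4484 = -16.8188


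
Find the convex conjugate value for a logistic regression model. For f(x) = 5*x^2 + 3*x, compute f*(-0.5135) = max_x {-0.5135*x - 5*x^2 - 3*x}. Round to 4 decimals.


f*(y) = sup_x {y*x - a*x^2 - b*x} = sup_x {(y-b)*x - a*x^2}
FOC: (y - b) - 2a*x = 0 => x* = (y - b)/(2a)
x* = (-0.5135 - 3)/(2*5) = -0.3514
f*(-0.5135) = (y-b)^2/(4a) = (-0.5135 - 3)^2/(4*5)
= 12.3447/20 = 0.6172


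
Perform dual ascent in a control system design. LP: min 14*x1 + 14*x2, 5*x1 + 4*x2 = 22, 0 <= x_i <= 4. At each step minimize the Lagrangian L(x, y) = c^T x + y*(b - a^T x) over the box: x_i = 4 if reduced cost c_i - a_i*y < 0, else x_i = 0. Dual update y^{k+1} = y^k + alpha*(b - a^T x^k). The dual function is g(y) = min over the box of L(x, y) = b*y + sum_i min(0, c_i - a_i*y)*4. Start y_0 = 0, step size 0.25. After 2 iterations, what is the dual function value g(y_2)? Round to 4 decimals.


Dual ascent for LP: min 14*x1 + 14*x2, 5*x1 + 4*x2 = 22, 0 <= x_i <= 4
Step 1: y^k = 0.0, reduced costs: (14.0, 14.0)
  x^k = (0.0, 0.0), subgradient = b - a^T x = 22.0
  y^{k+1} = 0.0 + 0.25*22.0 = 5.5
Step 2: y^k = 5.5, reduced costs: (-13.5, -8.0)
  x^k = (4.0, 4.0), subgradient = b - a^T x = -14.0
  y^{k+1} = 5.5 + 0.25*-14.0 = 2.0
Dual objective at y_2 = 2.0: reduced costs (4.0, 6.0), box minimizer x = (0.0, 0.0)
g(y_2) = b*y + (c1 - a1*y)*x1 + (c2 - a2*y)*x2 = 22*2.0 + 4.0*0.0 + 6.0*0.0 = 44.0 + 0.0 + 0.0 = 44.0


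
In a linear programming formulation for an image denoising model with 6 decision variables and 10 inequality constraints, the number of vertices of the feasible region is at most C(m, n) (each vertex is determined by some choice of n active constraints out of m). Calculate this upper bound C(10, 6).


Each vertex corresponds to some choice of n active constraints out of m, so the number of vertices is at most C(m, n) = m! / (n!(m-n)!).
m = 10, n = 6
Numerator: 10 * 9 * 8 * 7 * 6 * 5
Denominator: 6! = 720
C(10, 6) = 210


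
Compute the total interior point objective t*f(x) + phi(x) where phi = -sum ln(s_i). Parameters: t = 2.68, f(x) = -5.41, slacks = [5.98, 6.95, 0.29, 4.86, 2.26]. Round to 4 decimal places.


Step 1: Compute log-barrier.
ln values: [1.7884, 1.9387, -1.2379, 1.581, 0.8154]
phi = -(1.7884 + 1.9387 - 1.2379 + 1.581 + 0.8154) = -4.8857
Step 2: Compute augmented objective.
t*f(x) = 2.68*-5.41 = -14.4988
Total = -14.4988 - 4.8857 = -19.3845


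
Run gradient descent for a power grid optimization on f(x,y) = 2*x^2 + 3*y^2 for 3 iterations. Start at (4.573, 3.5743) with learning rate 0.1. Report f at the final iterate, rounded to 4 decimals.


Gradient descent on f(x,y) = 2*x^2 + 3*y^2.
Starting point: (4.573, 3.5743), alpha = 0.1
Step 1: grad_x = 2*2*4.573 = 18.292, grad_y = 2*3*3.5743 = 21.4458
  x_1 = 4.573 - 0.1*18.292 = 2.7438
  y_1 = 3.5743 - 0.1*21.4458 = 1.4297
Step 2: grad_x = 2*2*2.7438 = 10.9752, grad_y = 2*3*1.4297 = 8.5783
  x_2 = 2.7438 - 0.1*10.9752 = 1.6463
  y_2 = 1.4297 - 0.1*8.5783 = 0.5719
Step 3: grad_x = 2*2*1.6463 = 6.5851, grad_y = 2*3*0.5719 = 3.4313
  x_3 = 1.6463 - 0.1*6.5851 = 0.9878
  y_3 = 0.5719 - 0.1*3.4313 = 0.2288
f(0.9878, 0.2288) = 2*0.9878^2 + 3*0.2288^2 = 2.1084


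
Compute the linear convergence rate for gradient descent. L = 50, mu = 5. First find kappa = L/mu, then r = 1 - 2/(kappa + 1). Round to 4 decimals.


Step 1: Compute the condition number.
kappa = L/mu = 50/5 = 10.0
Step 2: Compute the convergence rate.
r = 1 - 2/(kappa + 1) = 1 - 2*mu/(L + mu) = (L - mu)/(L + mu) = 45/55 = 0.8182


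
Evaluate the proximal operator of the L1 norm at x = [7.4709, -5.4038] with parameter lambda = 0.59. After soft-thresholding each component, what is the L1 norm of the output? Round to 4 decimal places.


Soft-thresholding with lambda = 0.59:
prox(7.4709) = sign(7.4709)*max(|7.4709| - 0.59, 0) = 6.8809
prox(-5.4038) = sign(-5.4038)*max(|-5.4038| - 0.59, 0) = -4.8138
prox(x) = [6.8809, -4.8138]
||prox(x)||_1 = 6.8809 + 4.8138 = 11.6947


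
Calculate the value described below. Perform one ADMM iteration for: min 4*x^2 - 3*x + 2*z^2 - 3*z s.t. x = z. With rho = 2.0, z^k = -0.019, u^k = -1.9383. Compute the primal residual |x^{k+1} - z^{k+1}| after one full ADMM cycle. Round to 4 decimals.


ADMM iteration with rho = 2.0, z^k = -0.019, u^k = -1.9383
Step 1: x-update.
Minimize 4*x^2 - 3*x + (2.0/2)*(x + 0.019 - 1.9383)^2
FOC: (2*4 + 2.0)*x = 3 + 2.0*(-0.019 + 1.9383)
x^{k+1} = 0.6839
Step 2: z-update.
Minimize 2*z^2 - 3*z + (2.0/2)*(0.6839 - z - 1.9383)^2
FOC: (2*2 + 2.0)*z = 3 + 2.0*(0.6839 - 1.9383)
z^{k+1} = 0.0819
Step 3: u-update.
u^{k+1} = -1.9383 + 0.6839 - 0.0819 = -1.3363
Step 4: Primal residual = |0.6839 - 0.0819| = 0.602


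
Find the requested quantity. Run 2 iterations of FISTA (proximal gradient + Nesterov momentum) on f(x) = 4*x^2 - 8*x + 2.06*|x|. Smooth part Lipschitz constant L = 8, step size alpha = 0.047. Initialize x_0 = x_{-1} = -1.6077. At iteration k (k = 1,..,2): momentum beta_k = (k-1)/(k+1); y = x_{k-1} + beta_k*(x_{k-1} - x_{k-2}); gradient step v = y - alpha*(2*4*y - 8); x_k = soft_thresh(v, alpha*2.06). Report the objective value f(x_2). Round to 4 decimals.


FISTA on f(x) = 4*x^2 - 8*x + 2.06*|x|
L = 8, alpha = 0.047
Iteration 1: beta = 0.0, y = -1.6077 + 0.0*(-1.6077 + 1.6077) = -1.6077
  grad(y) = -20.8616, v = y - alpha*grad = -0.6272
  prox(v) = soft_thresh(-0.6272, 0.0968) = -0.5304
Iteration 2: beta = 0.3333, y = -0.5304 + 0.3333*(-0.5304 + 1.6077) = -0.1713
  grad(y) = -9.3702, v = y - alpha*grad = 0.2691
  prox(v) = soft_thresh(0.2691, 0.0968) = 0.1723
f(x_2) = 4*0.1723^2 - 8*0.1723 + 2.06*|0.1723| = -0.9047


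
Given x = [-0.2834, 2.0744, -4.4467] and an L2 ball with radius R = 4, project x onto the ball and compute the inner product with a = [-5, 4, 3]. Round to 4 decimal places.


Step 1: Compute ||x|| (intermediates to 6 decimals).
||x|| = sqrt((-0.2834)^2 + 2.0744^2 + (-4.4467)^2) = 4.914936
Step 2: Project.
Since ||x|| > R, scale = R/||x|| = 4/4.914936 = 0.813846, proj(x) = scale * x
proj(x) = [-0.230644, 1.688242, -3.618929]
Step 3: Dot product.
a^T * proj(x) = -5*(-0.230644) + 4*1.688242 + 3*(-3.618929) = -2.9506


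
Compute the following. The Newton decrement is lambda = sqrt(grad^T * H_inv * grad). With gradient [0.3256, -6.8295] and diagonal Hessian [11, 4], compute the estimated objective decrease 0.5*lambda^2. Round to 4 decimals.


Step 1: H is diagonal, so H^(-1) * g = [0.0296, -1.7074].
Step 2: g^T H^(-1) g = sum_i g_i^2 / H_ii
  = (0.3256)^2/11 + (-6.8295)^2/4
  = 0.0096 + 11.6605 = 11.6702
Step 3: Objective decrease = 0.5 * g^T H^(-1) g = 5.8351


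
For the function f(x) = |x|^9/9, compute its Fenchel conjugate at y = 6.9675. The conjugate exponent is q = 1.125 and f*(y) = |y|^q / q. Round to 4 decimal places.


The conjugate exponent q satisfies 1/p + 1/q = 1.
p = 9, so q = 9/(9 - 1) = 1.125
|y|^q = 6.9675^1.125 = 8.881
f*(6.9675) = 8.881 / 1.125 = 7.8942


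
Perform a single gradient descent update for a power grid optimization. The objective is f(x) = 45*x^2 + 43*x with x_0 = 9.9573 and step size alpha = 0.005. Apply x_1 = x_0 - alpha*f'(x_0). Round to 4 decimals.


We compute the gradient at x_0 and apply the update.
f'(x) = 90*x + 43
f'(9.9573) = 90*9.9573 + 43 = 939.157
x_1 = 9.9573 - 0.005*939.157 = 5.2615


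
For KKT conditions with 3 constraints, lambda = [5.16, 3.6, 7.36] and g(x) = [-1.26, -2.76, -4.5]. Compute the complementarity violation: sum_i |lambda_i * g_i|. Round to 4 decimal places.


KKT complementary slackness check:
lambda_1 * g_1 = 5.16 * -1.26 = -6.5016
lambda_2 * g_2 = 3.6 * -2.76 = -9.936
lambda_3 * g_3 = 7.36 * -4.5 = -33.12
Total violation = 6.5016 + 9.936 + 33.12 = 49.5576


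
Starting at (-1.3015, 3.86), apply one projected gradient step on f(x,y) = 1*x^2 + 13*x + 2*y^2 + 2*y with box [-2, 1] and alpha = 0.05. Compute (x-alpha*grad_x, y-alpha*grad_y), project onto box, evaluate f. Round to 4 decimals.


Step 1: Compute gradient at (-1.3015, 3.86).
grad_x = 2*1*-1.3015 + 13 = 10.397
grad_y = 2*2*3.86 + 2 = 17.44
Step 2: Gradient step.
x_raw = -1.3015 - 0.05*10.397 = -1.8214
y_raw = 3.86 - 0.05*17.44 = 2.988
Step 3: Project onto [-2, 1].
x_proj = clip(-1.8214) = -1.8214
y_proj = clip(2.988) = 1.0
Step 4: Evaluate f.
f(-1.8214, 1.0) = -16.3602


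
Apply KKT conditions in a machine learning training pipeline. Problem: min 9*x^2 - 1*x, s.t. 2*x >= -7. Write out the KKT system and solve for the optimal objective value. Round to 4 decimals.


Step 1: Try lambda = 0 (constraint inactive).
Stationarity: 2*9*x - 1 = 0
x* = 1/(2*9) = 1/18 = 0.0556 (rounded; the exact value 1/18 is used below)
Check constraint: 2*0.0556 = 0.1112 >= -7 -- satisfied.
Step 2: Compute optimal value.
f(x*) = 9*(1/18)^2 - 1*(1/18) = -0.0278


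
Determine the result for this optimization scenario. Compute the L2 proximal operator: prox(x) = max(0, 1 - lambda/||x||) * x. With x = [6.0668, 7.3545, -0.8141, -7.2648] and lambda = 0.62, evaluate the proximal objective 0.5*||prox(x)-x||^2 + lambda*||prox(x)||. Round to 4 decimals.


Step 1: Compute ||x||.
||x|| = 12.0139
Step 2: Compute scaling factor.
scale = max(0, 1 - 0.62/12.0139) = 0.9484
Step 3: prox(x) = [5.7537, 6.975, -0.7721, -6.8899]
||prox(x)|| = 11.3939
Step 4: Proximal objective.
0.5*||prox-x||^2 = 0.1922
lambda*||prox|| = 7.0642
Total = 7.2564


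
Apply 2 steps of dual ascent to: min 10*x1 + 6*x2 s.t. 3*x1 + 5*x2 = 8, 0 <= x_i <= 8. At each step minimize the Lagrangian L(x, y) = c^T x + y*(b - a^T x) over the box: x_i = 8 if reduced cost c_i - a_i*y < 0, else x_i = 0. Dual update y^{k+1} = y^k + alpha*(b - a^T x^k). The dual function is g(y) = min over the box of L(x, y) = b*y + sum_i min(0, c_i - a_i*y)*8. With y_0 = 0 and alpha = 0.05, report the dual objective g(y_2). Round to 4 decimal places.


Dual ascent for LP: min 10*x1 + 6*x2, 3*x1 + 5*x2 = 8, 0 <= x_i <= 8
Step 1: y^k = 0.0, reduced costs: (10.0, 6.0)
  x^k = (0.0, 0.0), subgradient = b - a^T x = 8.0
  y^{k+1} = 0.0 + 0.05*8.0 = 0.4
Step 2: y^k = 0.4, reduced costs: (8.8, 4.0)
  x^k = (0.0, 0.0), subgradient = b - a^T x = 8.0
  y^{k+1} = 0.4 + 0.05*8.0 = 0.8
Dual objective at y_2 = 0.8: reduced costs (7.6, 2.0), box minimizer x = (0.0, 0.0)
g(y_2) = b*y + (c1 - a1*y)*x1 + (c2 - a2*y)*x2 = 8*0.8 + 7.6*0.0 + 2.0*0.0 = 6.4 + 0.0 + 0.0 = 6.4


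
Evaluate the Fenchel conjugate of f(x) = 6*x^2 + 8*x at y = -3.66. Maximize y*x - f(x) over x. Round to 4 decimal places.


f*(y) = sup_x {y*x - a*x^2 - b*x} = sup_x {(y-b)*x - a*x^2}
FOC: (y - b) - 2a*x = 0 => x* = (y - b)/(2a)
x* = (-3.66 - 8)/(2*6) = -0.9717
f*(-3.66) = (y-b)^2/(4a) = (-3.66 - 8)^2/(4*6)
= 135.9556/24 = 5.6648


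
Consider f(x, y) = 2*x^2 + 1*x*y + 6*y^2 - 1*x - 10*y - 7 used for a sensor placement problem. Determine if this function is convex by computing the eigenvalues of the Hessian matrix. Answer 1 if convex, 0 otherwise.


The Hessian of f(x,y) = 2*x^2 + 1*x*y + 6*y^2 - 1*x - 10*y - 7 is:
H = [[4, 1], [1, 12]]
Trace = 4 + 12 = 16
Determinant = 4*12 - (1)^2 = 47
Discriminant = (16)^2 - 4*47 = 68.0
Eigenvalues: lambda_1 = 3.8769, lambda_2 = 12.1231
The function is convex.

1


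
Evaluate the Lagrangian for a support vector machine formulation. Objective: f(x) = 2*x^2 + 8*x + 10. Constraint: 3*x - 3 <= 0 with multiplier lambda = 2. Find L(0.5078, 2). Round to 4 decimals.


Step 1: Evaluate f(x).
f(0.5078) = 2*0.5078^2 + 8*0.5078 + 10 = 14.5781
Step 2: Evaluate g(x).
g(0.5078) = 3*0.5078 - 3 = -1.4766
Step 3: Compute Lagrangian.
L = 14.5781 + 2*-1.4766 = 11.6249


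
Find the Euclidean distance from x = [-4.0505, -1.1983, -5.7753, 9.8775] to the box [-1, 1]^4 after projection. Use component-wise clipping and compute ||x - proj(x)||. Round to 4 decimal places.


Project each component onto [-1, 1].
clip(-4.0505) = -1.0, clip(-1.1983) = -1.0, clip(-5.7753) = -1.0, clip(9.8775) = 1.0
Projection = [-1.0, -1.0, -1.0, 1.0]
Squared diffs: [9.3056, 0.0393, 22.8035, 78.81]
Distance = sqrt(110.9584) = 10.5337


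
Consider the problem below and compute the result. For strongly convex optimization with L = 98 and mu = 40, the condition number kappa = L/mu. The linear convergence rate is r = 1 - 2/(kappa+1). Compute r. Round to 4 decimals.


Step 1: Compute the condition number.
kappa = L/mu = 98/40 = 2.45
Step 2: Compute the convergence rate.
r = 1 - 2/(kappa + 1) = 1 - 2*mu/(L + mu) = (L - mu)/(L + mu) = 58/138 = 0.4203


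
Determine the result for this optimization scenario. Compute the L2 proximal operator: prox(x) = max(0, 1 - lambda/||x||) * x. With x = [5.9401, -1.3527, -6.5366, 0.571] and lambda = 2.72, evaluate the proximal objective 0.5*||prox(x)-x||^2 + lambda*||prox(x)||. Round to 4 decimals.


Step 1: Compute ||x||.
||x|| = 8.9536
Step 2: Compute scaling factor.
scale = max(0, 1 - 2.72/8.9536) = 0.6962
Step 3: prox(x) = [4.1356, -0.9418, -4.5509, 0.3975]
||prox(x)|| = 6.2336
Step 4: Proximal objective.
0.5*||prox-x||^2 = 3.6992
lambda*||prox|| = 16.9554
Total = 20.6547


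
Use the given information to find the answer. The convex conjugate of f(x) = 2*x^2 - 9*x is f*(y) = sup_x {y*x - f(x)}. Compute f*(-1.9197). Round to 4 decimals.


f*(y) = sup_x {y*x - a*x^2 - b*x} = sup_x {(y-b)*x - a*x^2}
FOC: (y - b) - 2a*x = 0 => x* = (y - b)/(2a)
x* = (-1.9197 + 9)/(2*2) = 1.7701
f*(-1.9197) = (y-b)^2/(4a) = (-1.9197 + 9)^2/(4*2)
= 50.1306/8 = 6.2663


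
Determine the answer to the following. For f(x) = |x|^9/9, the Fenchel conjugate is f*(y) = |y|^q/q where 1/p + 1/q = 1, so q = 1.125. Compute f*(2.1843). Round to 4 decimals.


The conjugate exponent q satisfies 1/p + 1/q = 1.
p = 9, so q = 9/(9 - 1) = 1.125
|y|^q = 2.1843^1.125 = 2.4084
f*(2.1843) = 2.4084 / 1.125 = 2.1408


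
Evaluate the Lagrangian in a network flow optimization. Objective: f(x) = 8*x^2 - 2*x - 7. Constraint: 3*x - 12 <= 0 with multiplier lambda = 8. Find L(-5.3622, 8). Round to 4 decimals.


Step 1: Evaluate f(x).
f(-5.3622) = 8*(-5.3622)^2 - 2*(-5.3622) - 7 = 233.7499
Step 2: Evaluate g(x).
g(-5.3622) = 3*-5.3622 - 12 = -28.0866
Step 3: Compute Lagrangian.
L = 233.7499 + 8*-28.0866 = 9.0571


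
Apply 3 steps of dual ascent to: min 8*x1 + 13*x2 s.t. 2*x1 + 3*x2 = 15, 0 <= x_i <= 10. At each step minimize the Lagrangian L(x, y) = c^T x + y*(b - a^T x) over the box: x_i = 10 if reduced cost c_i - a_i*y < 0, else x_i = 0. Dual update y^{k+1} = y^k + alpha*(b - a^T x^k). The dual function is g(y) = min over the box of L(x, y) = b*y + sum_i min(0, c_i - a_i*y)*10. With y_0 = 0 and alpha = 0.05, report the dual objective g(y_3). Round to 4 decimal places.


Dual ascent for LP: min 8*x1 + 13*x2, 2*x1 + 3*x2 = 15, 0 <= x_i <= 10
Step 1: y^k = 0.0, reduced costs: (8.0, 13.0)
  x^k = (0.0, 0.0), subgradient = b - a^T x = 15.0
  y^{k+1} = 0.0 + 0.05*15.0 = 0.75
Step 2: y^k = 0.75, reduced costs: (6.5, 10.75)
  x^k = (0.0, 0.0), subgradient = b - a^T x = 15.0
  y^{k+1} = 0.75 + 0.05*15.0 = 1.5
Step 3: y^k = 1.5, reduced costs: (5.0, 8.5)
  x^k = (0.0, 0.0), subgradient = b - a^T x = 15.0
  y^{k+1} = 1.5 + 0.05*15.0 = 2.25
Dual objective at y_3 = 2.25: reduced costs (3.5, 6.25), box minimizer x = (0.0, 0.0)
g(y_3) = b*y + (c1 - a1*y)*x1 + (c2 - a2*y)*x2 = 15*2.25 + 3.5*0.0 + 6.25*0.0 = 33.75 + 0.0 + 0.0 = 33.75


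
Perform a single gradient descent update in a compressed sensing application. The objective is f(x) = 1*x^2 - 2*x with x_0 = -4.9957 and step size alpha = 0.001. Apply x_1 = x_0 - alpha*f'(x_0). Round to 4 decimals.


We compute the gradient at x_0 and apply the update.
f'(x) = 2*x - 2
f'(-4.9957) = 2*-4.9957 - 2 = -11.9914
x_1 = -4.9957 - 0.001*-11.9914 = -4.9837


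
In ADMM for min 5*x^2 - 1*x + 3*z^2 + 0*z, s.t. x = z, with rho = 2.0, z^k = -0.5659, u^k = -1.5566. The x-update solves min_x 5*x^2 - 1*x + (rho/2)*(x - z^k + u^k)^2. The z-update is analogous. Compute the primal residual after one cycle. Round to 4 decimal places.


ADMM iteration with rho = 2.0, z^k = -0.5659, u^k = -1.5566
Step 1: x-update.
Minimize 5*x^2 - 1*x + (2.0/2)*(x + 0.5659 - 1.5566)^2
FOC: (2*5 + 2.0)*x = 1 + 2.0*(-0.5659 + 1.5566)
x^{k+1} = 0.2485
Step 2: z-update.
Minimize 3*z^2 + 0*z + (2.0/2)*(0.2485 - z - 1.5566)^2
FOC: (2*3 + 2.0)*z = 0 + 2.0*(0.2485 - 1.5566)
z^{k+1} = -0.327
Step 3: u-update.
u^{k+1} = -1.5566 + 0.2485 + 0.327 = -0.9811
Step 4: Primal residual = |0.2485 + 0.327| = 0.5755


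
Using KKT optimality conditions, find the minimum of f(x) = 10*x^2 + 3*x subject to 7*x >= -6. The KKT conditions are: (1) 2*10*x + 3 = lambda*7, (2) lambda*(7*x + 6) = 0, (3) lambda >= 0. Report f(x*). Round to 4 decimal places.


Step 1: Try lambda = 0 (constraint inactive).
Stationarity: 2*10*x + 3 = 0
x* = -3/(2*10) = -0.15
Check constraint: 7*-0.15 = -1.05 >= -6 -- satisfied.
Step 2: Compute optimal value.
f(x*) = 10*(-0.15)^2 + 3*(-0.15) = -0.225


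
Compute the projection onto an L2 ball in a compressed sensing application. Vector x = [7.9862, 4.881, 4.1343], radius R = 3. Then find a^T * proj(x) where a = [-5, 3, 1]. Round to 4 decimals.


Step 1: Compute ||x|| (intermediates to 6 decimals).
||x|| = sqrt(7.9862^2 + 4.881^2 + 4.1343^2) = 10.232106
Step 2: Project.
Since ||x|| > R, scale = R/||x|| = 3/10.232106 = 0.293195, proj(x) = scale * x
proj(x) = [2.341514, 1.431085, 1.212156]
Step 3: Dot product.
a^T * proj(x) = -5*2.341514 + 3*1.431085 + 1*1.212156 = -6.2022


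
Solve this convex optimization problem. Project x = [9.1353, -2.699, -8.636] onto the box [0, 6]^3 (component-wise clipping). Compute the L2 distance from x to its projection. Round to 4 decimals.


Project each component onto [0, 6].
clip(9.1353) = 6.0, clip(-2.699) = 0.0, clip(-8.636) = 0.0
Projection = [6.0, 0.0, 0.0]
Squared diffs: [9.8301, 7.2846, 74.5805]
Distance = sqrt(91.6952) = 9.5758


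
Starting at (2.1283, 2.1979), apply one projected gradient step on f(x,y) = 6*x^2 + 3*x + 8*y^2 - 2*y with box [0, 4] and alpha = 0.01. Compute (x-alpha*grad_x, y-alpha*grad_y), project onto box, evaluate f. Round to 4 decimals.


Step 1: Compute gradient at (2.1283, 2.1979).
grad_x = 2*6*2.1283 + 3 = 28.5396
grad_y = 2*8*2.1979 - 2 = 33.1664
Step 2: Gradient step.
x_raw = 2.1283 - 0.01*28.5396 = 1.8429
y_raw = 2.1979 - 0.01*33.1664 = 1.8662
Step 3: Project onto [0, 4].
x_proj = clip(1.8429) = 1.8429
y_proj = clip(1.8662) = 1.8662
Step 4: Evaluate f.
f(1.8429, 1.8662) = 50.0367


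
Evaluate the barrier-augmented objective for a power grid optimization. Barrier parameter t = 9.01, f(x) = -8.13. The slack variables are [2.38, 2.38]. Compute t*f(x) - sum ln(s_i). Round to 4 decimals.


Step 1: Compute log-barrier.
ln values: [0.8671, 0.8671]
phi = -(0.8671 + 0.8671) = -1.7342
Step 2: Compute augmented objective.
t*f(x) = 9.01*-8.13 = -73.2513
Total = -73.2513 - 1.7342 = -74.9855


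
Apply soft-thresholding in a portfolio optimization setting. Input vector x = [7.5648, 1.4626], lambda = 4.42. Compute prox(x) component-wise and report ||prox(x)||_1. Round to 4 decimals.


Soft-thresholding with lambda = 4.42:
prox(7.5648) = sign(7.5648)*max(|7.5648| - 4.42, 0) = 3.1448
prox(1.4626) = sign(1.4626)*max(|1.4626| - 4.42, 0) = 0.0
prox(x) = [3.1448, 0.0]
||prox(x)||_1 = 3.1448 + 0.0 = 3.1448


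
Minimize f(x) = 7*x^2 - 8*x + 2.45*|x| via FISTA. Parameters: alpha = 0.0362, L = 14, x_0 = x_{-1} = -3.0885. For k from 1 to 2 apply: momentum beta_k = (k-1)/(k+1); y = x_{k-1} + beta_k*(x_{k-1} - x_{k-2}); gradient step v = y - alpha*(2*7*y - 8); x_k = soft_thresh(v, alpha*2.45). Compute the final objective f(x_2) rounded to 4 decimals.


FISTA on f(x) = 7*x^2 - 8*x + 2.45*|x|
L = 14, alpha = 0.0362
Iteration 1: beta = 0.0, y = -3.0885 + 0.0*(-3.0885 + 3.0885) = -3.0885
  grad(y) = -51.239, v = y - alpha*grad = -1.2336
  prox(v) = soft_thresh(-1.2336, 0.0887) = -1.145
Iteration 2: beta = 0.3333, y = -1.145 + 0.3333*(-1.145 + 3.0885) = -0.4971
  grad(y) = -14.9596, v = y - alpha*grad = 0.0444
  prox(v) = soft_thresh(0.0444, 0.0887) = 0.0
f(x_2) = 7*0.0^2 - 8*0.0 + 2.45*|0.0| = 0.0


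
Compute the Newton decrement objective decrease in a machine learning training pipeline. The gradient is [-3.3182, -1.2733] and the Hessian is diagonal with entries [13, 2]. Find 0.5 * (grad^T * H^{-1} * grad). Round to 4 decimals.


Step 1: H is diagonal, so H^(-1) * g = [-0.2552, -0.6367].
Step 2: g^T H^(-1) g = sum_i g_i^2 / H_ii
  = (-3.3182)^2/13 + (-1.2733)^2/2
  = 0.847 + 0.8106 = 1.6576
Step 3: Objective decrease = 0.5 * g^T H^(-1) g = 0.8288


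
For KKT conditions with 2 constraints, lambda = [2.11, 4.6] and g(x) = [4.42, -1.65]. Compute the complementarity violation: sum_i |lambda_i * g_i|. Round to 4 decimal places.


KKT complementary slackness check:
lambda_1 * g_1 = 2.11 * 4.42 = 9.3262
lambda_2 * g_2 = 4.6 * -1.65 = -7.59
Total violation = 9.3262 + 7.59 = 16.9162


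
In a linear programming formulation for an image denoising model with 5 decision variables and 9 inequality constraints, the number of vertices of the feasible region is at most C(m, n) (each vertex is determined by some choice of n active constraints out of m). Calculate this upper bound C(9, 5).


Each vertex corresponds to some choice of n active constraints out of m, so the number of vertices is at most C(m, n) = m! / (n!(m-n)!).
m = 9, n = 5
Numerator: 9 * 8 * 7 * 6 * 5
Denominator: 5! = 120
C(9, 5) = 126


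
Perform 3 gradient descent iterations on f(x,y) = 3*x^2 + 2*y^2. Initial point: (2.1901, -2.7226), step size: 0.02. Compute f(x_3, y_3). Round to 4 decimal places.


Gradient descent on f(x,y) = 3*x^2 + 2*y^2.
Starting point: (2.1901, -2.7226), alpha = 0.02
Step 1: grad_x = 2*3*2.1901 = 13.1406, grad_y = 2*2*-2.7226 = -10.8904
  x_1 = 2.1901 - 0.02*13.1406 = 1.9273
  y_1 = -2.7226 - 0.02*-10.8904 = -2.5048
Step 2: grad_x = 2*3*1.9273 = 11.5637, grad_y = 2*2*-2.5048 = -10.0192
  x_2 = 1.9273 - 0.02*11.5637 = 1.696
  y_2 = -2.5048 - 0.02*-10.0192 = -2.3044
Step 3: grad_x = 2*3*1.696 = 10.1761, grad_y = 2*2*-2.3044 = -9.2176
  x_3 = 1.696 - 0.02*10.1761 = 1.4925
  y_3 = -2.3044 - 0.02*-9.2176 = -2.1201
f(1.4925, -2.1201) = 3*1.4925^2 + 2*(-2.1201)^2 = 15.6719


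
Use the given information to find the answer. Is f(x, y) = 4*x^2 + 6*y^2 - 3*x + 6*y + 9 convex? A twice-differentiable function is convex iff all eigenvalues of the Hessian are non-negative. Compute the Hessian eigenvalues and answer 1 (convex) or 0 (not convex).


The Hessian of f(x,y) = 4*x^2 + 6*y^2 - 3*x + 6*y + 9 is:
H = [[8, 0], [0, 12]]
Trace = 8 + 12 = 20
Determinant = 8*12 - (0)^2 = 96
Discriminant = (20)^2 - 4*96 = 16.0
Eigenvalues: lambda_1 = 8.0, lambda_2 = 12.0
The function is convex.

1


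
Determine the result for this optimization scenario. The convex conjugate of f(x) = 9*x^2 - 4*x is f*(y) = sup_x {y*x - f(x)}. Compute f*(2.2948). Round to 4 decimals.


f*(y) = sup_x {y*x - a*x^2 - b*x} = sup_x {(y-b)*x - a*x^2}
FOC: (y - b) - 2a*x = 0 => x* = (y - b)/(2a)
x* = (2.2948 + 4)/(2*9) = 0.3497
f*(2.2948) = (y-b)^2/(4a) = (2.2948 + 4)^2/(4*9)
= 39.6245/36 = 1.1007


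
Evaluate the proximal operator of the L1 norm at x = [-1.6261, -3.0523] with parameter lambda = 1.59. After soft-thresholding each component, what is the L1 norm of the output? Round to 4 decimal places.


Soft-thresholding with lambda = 1.59:
prox(-1.6261) = sign(-1.6261)*max(|-1.6261| - 1.59, 0) = -0.0361
prox(-3.0523) = sign(-3.0523)*max(|-3.0523| - 1.59, 0) = -1.4623
prox(x) = [-0.0361, -1.4623]
||prox(x)||_1 = 0.0361 + 1.4623 = 1.4984


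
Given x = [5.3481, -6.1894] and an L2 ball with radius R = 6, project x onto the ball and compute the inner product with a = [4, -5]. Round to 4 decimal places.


Step 1: Compute ||x|| (intermediates to 6 decimals).
||x|| = sqrt(5.3481^2 + (-6.1894)^2) = 8.179905
Step 2: Project.
Since ||x|| > R, scale = R/||x|| = 6/8.179905 = 0.733505, proj(x) = scale * x
proj(x) = [3.922858, -4.539956]
Step 3: Dot product.
a^T * proj(x) = 4*3.922858 - 5*(-4.539956) = 38.3912


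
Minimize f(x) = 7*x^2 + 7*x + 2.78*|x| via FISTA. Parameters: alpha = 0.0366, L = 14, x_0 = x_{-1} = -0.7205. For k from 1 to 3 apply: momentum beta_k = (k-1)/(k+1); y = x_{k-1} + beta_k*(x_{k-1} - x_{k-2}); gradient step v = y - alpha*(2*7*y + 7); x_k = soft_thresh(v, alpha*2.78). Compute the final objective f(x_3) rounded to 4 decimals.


FISTA on f(x) = 7*x^2 + 7*x + 2.78*|x|
L = 14, alpha = 0.0366
Iteration 1: beta = 0.0, y = -0.7205 + 0.0*(-0.7205 + 0.7205) = -0.7205
  grad(y) = -3.087, v = y - alpha*grad = -0.6075
  prox(v) = soft_thresh(-0.6075, 0.1017) = -0.5058
Iteration 2: beta = 0.3333, y = -0.5058 + 0.3333*(-0.5058 + 0.7205) = -0.4342
  grad(y) = 0.9213, v = y - alpha*grad = -0.4679
  prox(v) = soft_thresh(-0.4679, 0.1017) = -0.3662
Iteration 3: beta = 0.5, y = -0.3662 + 0.5*(-0.3662 + 0.5058) = -0.2964
  grad(y) = 2.8509, v = y - alpha*grad = -0.4007
  prox(v) = soft_thresh(-0.4007, 0.1017) = -0.299
f(x_3) = 7*(-0.299)^2 + 7*(-0.299) + 2.78*|-0.299| = -0.636


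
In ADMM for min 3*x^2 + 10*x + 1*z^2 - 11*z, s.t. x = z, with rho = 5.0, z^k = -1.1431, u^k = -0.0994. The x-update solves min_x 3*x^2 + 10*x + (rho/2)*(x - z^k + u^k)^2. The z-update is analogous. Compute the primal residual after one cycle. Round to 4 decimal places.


ADMM iteration with rho = 5.0, z^k = -1.1431, u^k = -0.0994
Step 1: x-update.
Minimize 3*x^2 + 10*x + (5.0/2)*(x + 1.1431 - 0.0994)^2
FOC: (2*3 + 5.0)*x = -10 + 5.0*(-1.1431 + 0.0994)
x^{k+1} = -1.3835
Step 2: z-update.
Minimize 1*z^2 - 11*z + (5.0/2)*(-1.3835 - z - 0.0994)^2
FOC: (2*1 + 5.0)*z = 11 + 5.0*(-1.3835 - 0.0994)
z^{k+1} = 0.5122
Step 3: u-update.
u^{k+1} = -0.0994 - 1.3835 - 0.5122 = -1.9951
Step 4: Primal residual = |-1.3835 - 0.5122| = 1.8957


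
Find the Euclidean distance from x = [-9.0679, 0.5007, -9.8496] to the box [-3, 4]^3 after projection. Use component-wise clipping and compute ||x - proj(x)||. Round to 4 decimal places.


Project each component onto [-3, 4].
clip(-9.0679) = -3.0, clip(0.5007) = 0.5007, clip(-9.8496) = -3.0
Projection = [-3.0, 0.5007, -3.0]
Squared diffs: [36.8194, 0.0, 46.917]
Distance = sqrt(83.7364) = 9.1508


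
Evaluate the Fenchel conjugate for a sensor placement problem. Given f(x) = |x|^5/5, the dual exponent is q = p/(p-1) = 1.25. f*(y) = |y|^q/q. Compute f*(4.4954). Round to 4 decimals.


The conjugate exponent q satisfies 1/p + 1/q = 1.
p = 5, so q = 5/(5 - 1) = 1.25
|y|^q = 4.4954^1.25 = 6.5458
f*(4.4954) = 6.5458 / 1.25 = 5.2366


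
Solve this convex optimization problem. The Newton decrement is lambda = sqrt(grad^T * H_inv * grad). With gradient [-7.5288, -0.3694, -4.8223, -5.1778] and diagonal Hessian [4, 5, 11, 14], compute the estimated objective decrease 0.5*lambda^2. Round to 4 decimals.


Step 1: H is diagonal, so H^(-1) * g = [-1.8822, -0.0739, -0.4384, -0.3698].
Step 2: g^T H^(-1) g = sum_i g_i^2 / H_ii
  = (-7.5288)^2/4 + (-0.3694)^2/5 + (-4.8223)^2/11 + (-5.1778)^2/14
  = 14.1707 + 0.0273 + 2.1141 + 1.915 = 18.227
Step 3: Objective decrease = 0.5 * g^T H^(-1) g = 9.1135


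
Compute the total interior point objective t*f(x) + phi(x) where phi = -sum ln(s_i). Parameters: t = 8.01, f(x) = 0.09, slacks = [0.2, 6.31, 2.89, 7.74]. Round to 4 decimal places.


Step 1: Compute log-barrier.
ln values: [-1.6094, 1.8421, 1.0613, 2.0464]
phi = -(-1.6094 + 1.8421 + 1.0613 + 2.0464) = -3.3404
Step 2: Compute augmented objective.
t*f(x) = 8.01*0.09 = 0.7209
Total = 0.7209 - 3.3404 = -2.6195


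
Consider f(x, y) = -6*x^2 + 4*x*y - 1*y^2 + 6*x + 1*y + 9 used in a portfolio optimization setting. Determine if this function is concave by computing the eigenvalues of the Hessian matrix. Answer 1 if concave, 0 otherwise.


The Hessian of f(x,y) = -6*x^2 + 4*x*y - 1*y^2 + 6*x + 1*y + 9 is:
H = [[-12, 4], [4, -2]]
Trace = -12 - 2 = -14
Determinant = -12*-2 - (4)^2 = 8
Discriminant = (-14)^2 - 4*8 = 164.0
Eigenvalues: lambda_1 = -13.4031, lambda_2 = -0.5969
The function is concave.

1


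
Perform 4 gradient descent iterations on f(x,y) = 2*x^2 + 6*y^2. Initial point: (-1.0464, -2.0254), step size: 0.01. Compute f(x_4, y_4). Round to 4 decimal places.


Gradient descent on f(x,y) = 2*x^2 + 6*y^2.
Starting point: (-1.0464, -2.0254), alpha = 0.01
Step 1: grad_x = 2*2*-1.0464 = -4.1856, grad_y = 2*6*-2.0254 = -24.3048
  x_1 = -1.0464 - 0.01*-4.1856 = -1.0045
  y_1 = -2.0254 - 0.01*-24.3048 = -1.7824
Step 2: grad_x = 2*2*-1.0045 = -4.0182, grad_y = 2*6*-1.7824 = -21.3882
  x_2 = -1.0045 - 0.01*-4.0182 = -0.9644
  y_2 = -1.7824 - 0.01*-21.3882 = -1.5685
Step 3: grad_x = 2*2*-0.9644 = -3.8574, grad_y = 2*6*-1.5685 = -18.8216
  x_3 = -0.9644 - 0.01*-3.8574 = -0.9258
  y_3 = -1.5685 - 0.01*-18.8216 = -1.3803
Step 4: grad_x = 2*2*-0.9258 = -3.7032, grad_y = 2*6*-1.3803 = -16.563
  x_4 = -0.9258 - 0.01*-3.7032 = -0.8888
  y_4 = -1.3803 - 0.01*-16.563 = -1.2146
f(-0.8888, -1.2146) = 2*(-0.8888)^2 + 6*(-1.2146)^2 = 10.4316


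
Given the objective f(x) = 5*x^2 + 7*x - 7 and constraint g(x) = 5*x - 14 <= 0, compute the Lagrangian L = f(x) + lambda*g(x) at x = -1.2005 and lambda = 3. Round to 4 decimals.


Step 1: Evaluate f(x).
f(-1.2005) = 5*(-1.2005)^2 + 7*(-1.2005) - 7 = -8.1975
Step 2: Evaluate g(x).
g(-1.2005) = 5*-1.2005 - 14 = -20.0025
Step 3: Compute Lagrangian.
L = -8.1975 + 3*-20.0025 = -68.205


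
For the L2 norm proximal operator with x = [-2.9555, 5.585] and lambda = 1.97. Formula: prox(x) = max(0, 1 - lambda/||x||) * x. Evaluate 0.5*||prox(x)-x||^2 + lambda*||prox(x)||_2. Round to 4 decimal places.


Step 1: Compute ||x||.
||x|| = 6.3188
Step 2: Compute scaling factor.
scale = max(0, 1 - 1.97/6.3188) = 0.6882
Step 3: prox(x) = [-2.0341, 3.8438]
||prox(x)|| = 4.3488
Step 4: Proximal objective.
0.5*||prox-x||^2 = 1.9405
lambda*||prox|| = 8.5671
Total = 10.5076


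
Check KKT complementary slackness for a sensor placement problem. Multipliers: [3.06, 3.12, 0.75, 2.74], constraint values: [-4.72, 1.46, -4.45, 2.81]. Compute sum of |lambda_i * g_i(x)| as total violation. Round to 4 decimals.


KKT complementary slackness check:
lambda_1 * g_1 = 3.06 * -4.72 = -14.4432
lambda_2 * g_2 = 3.12 * 1.46 = 4.5552
lambda_3 * g_3 = 0.75 * -4.45 = -3.3375
lambda_4 * g_4 = 2.74 * 2.81 = 7.6994
Total violation = 14.4432 + 4.5552 + 3.3375 + 7.6994 = 30.0353


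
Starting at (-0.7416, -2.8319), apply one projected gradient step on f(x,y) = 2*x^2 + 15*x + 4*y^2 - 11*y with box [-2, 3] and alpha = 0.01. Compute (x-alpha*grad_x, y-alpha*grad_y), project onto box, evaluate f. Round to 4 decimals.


Step 1: Compute gradient at (-0.7416, -2.8319).
grad_x = 2*2*-0.7416 + 15 = 12.0336
grad_y = 2*4*-2.8319 - 11 = -33.6552
Step 2: Gradient step.
x_raw = -0.7416 - 0.01*12.0336 = -0.8619
y_raw = -2.8319 - 0.01*-33.6552 = -2.4953
Step 3: Project onto [-2, 3].
x_proj = clip(-0.8619) = -0.8619
y_proj = clip(-2.4953) = -2.0
Step 4: Evaluate f.
f(-0.8619, -2.0) = 26.5568


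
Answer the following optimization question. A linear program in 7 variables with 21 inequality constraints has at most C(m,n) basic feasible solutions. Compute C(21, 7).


Each vertex corresponds to some choice of n active constraints out of m, so the number of vertices is at most C(m, n) = m! / (n!(m-n)!).
m = 21, n = 7
Numerator: 21 * 20 * 19 * 18 * 17 * 16 * 15
Denominator: 7! = 5040
C(21, 7) = 116280


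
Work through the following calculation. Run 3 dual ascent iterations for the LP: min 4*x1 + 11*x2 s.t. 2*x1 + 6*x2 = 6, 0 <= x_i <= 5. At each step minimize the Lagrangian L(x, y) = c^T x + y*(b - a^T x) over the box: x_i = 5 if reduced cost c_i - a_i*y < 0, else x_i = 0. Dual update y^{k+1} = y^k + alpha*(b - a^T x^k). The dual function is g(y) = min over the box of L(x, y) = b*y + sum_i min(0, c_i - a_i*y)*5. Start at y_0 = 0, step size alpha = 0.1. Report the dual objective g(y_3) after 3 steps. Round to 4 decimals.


Dual ascent for LP: min 4*x1 + 11*x2, 2*x1 + 6*x2 = 6, 0 <= x_i <= 5
Step 1: y^k = 0.0, reduced costs: (4.0, 11.0)
  x^k = (0.0, 0.0), subgradient = b - a^T x = 6.0
  y^{k+1} = 0.0 + 0.1*6.0 = 0.6
Step 2: y^k = 0.6, reduced costs: (2.8, 7.4)
  x^k = (0.0, 0.0), subgradient = b - a^T x = 6.0
  y^{k+1} = 0.6 + 0.1*6.0 = 1.2
Step 3: y^k = 1.2, reduced costs: (1.6, 3.8)
  x^k = (0.0, 0.0), subgradient = b - a^T x = 6.0
  y^{k+1} = 1.2 + 0.1*6.0 = 1.8
Dual objective at y_3 = 1.8: reduced costs (0.4, 0.2), box minimizer x = (0.0, 0.0)
g(y_3) = b*y + (c1 - a1*y)*x1 + (c2 - a2*y)*x2 = 6*1.8 + 0.4*0.0 + 0.2*0.0 = 10.8 + 0.0 + 0.0 = 10.8
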